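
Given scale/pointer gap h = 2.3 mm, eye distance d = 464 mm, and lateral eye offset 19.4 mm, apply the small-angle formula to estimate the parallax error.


error = h * offset / d
= 2.3 * 19.4 / 464
= 0.0962

0.0962


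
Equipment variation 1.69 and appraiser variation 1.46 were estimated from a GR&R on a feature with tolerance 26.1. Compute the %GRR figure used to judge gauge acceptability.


GRR = sqrt(EV^2 + AV^2) = sqrt(1.69^2 + 1.46^2) = 2.2333159
%GRR = GRR / tol * 100 = 2.2333159 / 26.1 * 100
%GRR = 8.5568

8.5568


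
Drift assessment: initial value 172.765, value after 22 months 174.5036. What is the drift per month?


rate = (v2 - v1) / months
= (174.5036 - 172.765) / 22
= 1.7386 / 22
= 0.0790

0.0790


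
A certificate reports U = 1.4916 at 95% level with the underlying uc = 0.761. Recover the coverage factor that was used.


k = U / uc
k = 1.4916 / 0.761
k = 1.96

1.96


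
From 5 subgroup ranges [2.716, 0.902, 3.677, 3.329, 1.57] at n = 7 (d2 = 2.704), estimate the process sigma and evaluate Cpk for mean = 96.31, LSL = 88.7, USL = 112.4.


R_bar = (2.716 + 0.902 + 3.677 + 3.329 + 1.57) / 5 = 2.4388
sigma = R_bar / d2 = 2.4388 / 2.704 = 0.90192308
Cp = (USL - LSL)/(6*sigma) = (112.4 - 88.7)/(6*0.90192308) = 4.3795
Cpu = (112.4 - 96.31)/(3*0.90192308) = 5.9466
Cpl = (96.31 - 88.7)/(3*0.90192308) = 2.8125
Cpk = min(Cpu, Cpl) = 2.8125

2.8125


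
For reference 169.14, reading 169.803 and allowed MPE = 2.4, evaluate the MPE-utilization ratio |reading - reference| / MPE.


e = indication - reference = 169.803 - 169.14 = 0.6630
|e| = 0.6630
ratio = |e| / MPE = 0.6630 / 2.4
ratio = 0.2763

0.2763


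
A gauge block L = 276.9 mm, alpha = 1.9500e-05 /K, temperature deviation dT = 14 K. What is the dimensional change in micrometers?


dL = L * alpha * dT
= 276.9 * 1.9500e-05 * 14
= 0.0755937 mm
dL_um = 0.0755937 * 1000 = 75.5937 um

75.5937


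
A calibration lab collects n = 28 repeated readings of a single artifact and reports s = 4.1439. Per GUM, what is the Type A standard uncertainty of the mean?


u_A = s / sqrt(n)
u_A = 4.1439 / sqrt(28)
u_A = 4.1439 / 5.2915026
u_A = 0.7831

0.7831


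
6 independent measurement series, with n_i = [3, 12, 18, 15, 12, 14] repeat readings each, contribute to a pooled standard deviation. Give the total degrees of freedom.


nu = sum_i (n_i - 1)
nu = ((3 - 1) + (12 - 1) + (18 - 1) + (15 - 1) + (12 - 1) + (14 - 1))
nu = 2 + 11 + 17 + 14 + 11 + 13
nu = 68

68


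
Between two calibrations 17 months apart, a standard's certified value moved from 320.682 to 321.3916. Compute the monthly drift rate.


rate = (v2 - v1) / months
= (321.3916 - 320.682) / 17
= 0.7096 / 17
= 0.0417

0.0417


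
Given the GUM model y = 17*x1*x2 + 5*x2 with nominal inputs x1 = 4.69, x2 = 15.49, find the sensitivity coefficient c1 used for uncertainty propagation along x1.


y = 17*x1*x2 + 5*x2
dy/dx1 = 17*x2
Evaluate at x2 = 15.49: c1 = 17 * 15.49
c1 = 263.3300

263.3300


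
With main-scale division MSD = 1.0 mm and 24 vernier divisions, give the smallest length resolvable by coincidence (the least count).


LC = MSD / n_div
= 1.0 / 24
= 0.0417

0.0417


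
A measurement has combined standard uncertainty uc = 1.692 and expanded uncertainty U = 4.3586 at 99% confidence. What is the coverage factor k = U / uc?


k = U / uc
k = 4.3586 / 1.692
k = 2.576

2.576


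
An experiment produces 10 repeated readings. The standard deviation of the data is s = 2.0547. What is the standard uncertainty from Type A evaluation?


u_A = s / sqrt(n)
u_A = 2.0547 / sqrt(10)
u_A = 2.0547 / 3.1622777
u_A = 0.6498

0.6498


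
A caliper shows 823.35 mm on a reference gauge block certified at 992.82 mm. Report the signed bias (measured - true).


Systematic error = measured - true
= 823.35 - 992.82
= -169.4700

-169.4700


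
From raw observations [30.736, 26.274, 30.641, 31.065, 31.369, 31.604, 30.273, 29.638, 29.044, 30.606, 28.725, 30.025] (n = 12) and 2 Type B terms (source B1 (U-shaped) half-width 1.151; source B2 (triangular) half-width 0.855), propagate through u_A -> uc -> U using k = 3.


mean = (30.736 + 26.274 + 30.641 + 31.065 + 31.369 + 31.604 + 30.273 + 29.638 + 29.044 + 30.606 + 28.725 + 30.025) / 12 = 30
s = sqrt(sum((x - mean)^2)/(n-1)) = 1.4625585
u_A = s / sqrt(n) = 1.4625585 / sqrt(12) = 0.42220427
u_B1 = 1.151 / sqrt(2) = 0.81387991
u_B2 = 0.855 / sqrt(6) = 0.34905229
uc = sqrt(0.42220427^2 + 0.81387991^2 + 0.34905229^2) = 0.98106802
U = k * uc = 3 * 0.98106802
U = 2.9432

2.9432


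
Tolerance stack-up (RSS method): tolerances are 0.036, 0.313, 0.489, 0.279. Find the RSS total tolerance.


RSS = sqrt(0.036^2 + 0.313^2 + 0.489^2 + 0.279^2)
= sqrt(0.416227)
= 0.6452

0.6452


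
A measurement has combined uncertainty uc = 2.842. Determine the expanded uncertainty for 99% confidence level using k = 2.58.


U = k * uc
U = 2.58 * 2.842
U = 7.3324

7.3324


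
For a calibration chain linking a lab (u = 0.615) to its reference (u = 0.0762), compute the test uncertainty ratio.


TUR = u_lab / u_ref
= 0.615 / 0.0762
= 8.0709

8.0709


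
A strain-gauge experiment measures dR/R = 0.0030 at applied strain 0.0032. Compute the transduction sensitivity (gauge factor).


GF = (dR/R) / epsilon
= 0.0030 / 0.0032
= 0.9375

0.9375


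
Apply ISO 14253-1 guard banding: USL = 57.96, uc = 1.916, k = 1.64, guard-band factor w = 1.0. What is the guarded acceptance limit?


U = k * uc = 1.64 * 1.916 = 3.14224
guard band g = w * U = 1.0 * 3.14224 = 3.14224
AL = USL - g = 57.96 - 3.14224
AL = 54.8178

54.8178


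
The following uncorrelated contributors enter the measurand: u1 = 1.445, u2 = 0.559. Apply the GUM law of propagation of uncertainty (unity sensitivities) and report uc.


uc = sqrt(1.445^2 + 0.559^2)
uc = sqrt(2.400506)
uc = 1.5494

1.5494


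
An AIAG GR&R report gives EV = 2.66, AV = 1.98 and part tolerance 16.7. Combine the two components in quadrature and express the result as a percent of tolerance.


GRR = sqrt(EV^2 + AV^2) = sqrt(2.66^2 + 1.98^2) = 3.3160217
%GRR = GRR / tol * 100 = 3.3160217 / 16.7 * 100
%GRR = 19.8564

19.8564


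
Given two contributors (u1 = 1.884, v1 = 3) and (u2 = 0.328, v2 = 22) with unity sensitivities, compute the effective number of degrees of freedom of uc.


uc = sqrt(u1^2 + u2^2) = sqrt(1.884^2 + 0.328^2) = 1.9123389
v_eff = uc^4 / (u1^4/v1 + u2^4/v2)
= 1.9123389^4 / (1.884^4/3 + 0.328^4/22)
= 13.373942 / 4.2000721
v_eff = 3.1842

3.1842


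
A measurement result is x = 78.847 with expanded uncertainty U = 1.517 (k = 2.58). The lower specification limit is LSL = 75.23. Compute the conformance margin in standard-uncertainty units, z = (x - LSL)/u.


u = U / k = 1.517 / 2.58 = 0.5879845
margin = |LSL - x| = |75.23 - 78.847| = 3.617
z = margin / u = 3.617 / 0.5879845
z = 6.1515

6.1515


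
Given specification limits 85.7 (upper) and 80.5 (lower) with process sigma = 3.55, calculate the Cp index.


Cp = (USL - LSL) / (6 * sigma)
= (85.7 - 80.5) / (6 * 3.55)
= 5.2000 / 21.3000
= 0.2441

0.2441


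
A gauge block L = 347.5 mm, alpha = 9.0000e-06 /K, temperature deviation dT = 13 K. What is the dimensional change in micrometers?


dL = L * alpha * dT
= 347.5 * 9.0000e-06 * 13
= 0.0406575 mm
dL_um = 0.0406575 * 1000 = 40.6575 um

40.6575


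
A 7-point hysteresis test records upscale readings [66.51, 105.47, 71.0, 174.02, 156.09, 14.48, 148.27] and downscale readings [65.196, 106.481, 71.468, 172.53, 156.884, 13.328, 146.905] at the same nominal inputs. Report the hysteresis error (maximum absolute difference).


|66.51 - 65.196| = 1.3140
|105.47 - 106.481| = 1.0110
|71.0 - 71.468| = 0.4680
|174.02 - 172.53| = 1.4900
|156.09 - 156.884| = 0.7940
|14.48 - 13.328| = 1.1520
|148.27 - 146.905| = 1.3650
hysteresis = max(diffs) = 1.4900

1.4900


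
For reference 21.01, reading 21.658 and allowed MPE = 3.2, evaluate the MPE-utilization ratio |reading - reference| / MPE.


e = indication - reference = 21.658 - 21.01 = 0.6480
|e| = 0.6480
ratio = |e| / MPE = 0.6480 / 3.2
ratio = 0.2025

0.2025


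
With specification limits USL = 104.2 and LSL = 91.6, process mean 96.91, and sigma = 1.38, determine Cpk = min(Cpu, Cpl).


Cpu = (USL - mean) / (3*sigma) = (104.2 - 96.91) / (3*1.38) = 1.7609
Cpl = (mean - LSL) / (3*sigma) = (96.91 - 91.6) / (3*1.38) = 1.2826
Cpk = min(Cpu, Cpl) = 1.2826

1.2826


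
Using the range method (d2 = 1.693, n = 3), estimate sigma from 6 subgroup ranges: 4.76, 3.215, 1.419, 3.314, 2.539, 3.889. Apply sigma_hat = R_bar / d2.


R_bar = (4.76 + 3.215 + 1.419 + 3.314 + 2.539 + 3.889) / 6
R_bar = 19.136 / 6 = 3.1893333
sigma_hat = R_bar / d2 = 3.1893333 / 1.693 = 1.8838

1.8838


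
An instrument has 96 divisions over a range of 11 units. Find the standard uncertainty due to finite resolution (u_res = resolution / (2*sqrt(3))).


resolution = range / divisions
resolution = 11 / 96 = 0.11458333
u_res = resolution / (2*sqrt(3))
u_res = 0.11458333 / 3.4641016
u_res = 0.0331

0.0331


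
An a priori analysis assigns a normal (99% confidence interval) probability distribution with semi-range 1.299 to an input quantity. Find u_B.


u_B = half_width / 2.576
u_B = 1.299 / 2.576
u_B = 0.5043

0.5043


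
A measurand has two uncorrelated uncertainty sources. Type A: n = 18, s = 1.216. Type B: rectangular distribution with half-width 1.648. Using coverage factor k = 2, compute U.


u_A = s / sqrt(n) = 1.216 / sqrt(18) = 0.28661395
u_B = half_width / sqrt(3) = 1.648 / sqrt(3) = 0.95147324
uc = sqrt(u_A^2 + u_B^2) = sqrt(0.28661395^2 + 0.95147324^2) = 0.99370463
U = k * uc = 2 * 0.99370463
U = 1.9874

1.9874


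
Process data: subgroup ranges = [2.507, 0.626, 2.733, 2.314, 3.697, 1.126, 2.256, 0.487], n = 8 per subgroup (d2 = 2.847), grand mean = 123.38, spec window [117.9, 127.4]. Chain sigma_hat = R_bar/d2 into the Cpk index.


R_bar = (2.507 + 0.626 + 2.733 + 2.314 + 3.697 + 1.126 + 2.256 + 0.487) / 8 = 1.96825
sigma = R_bar / d2 = 1.96825 / 2.847 = 0.69134176
Cp = (USL - LSL)/(6*sigma) = (127.4 - 117.9)/(6*0.69134176) = 2.2902
Cpu = (127.4 - 123.38)/(3*0.69134176) = 1.9383
Cpl = (123.38 - 117.9)/(3*0.69134176) = 2.6422
Cpk = min(Cpu, Cpl) = 1.9383

1.9383


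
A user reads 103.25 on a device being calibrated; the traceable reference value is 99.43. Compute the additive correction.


Correction = standard - reading
= 99.43 - 103.25
= -3.8200

-3.8200


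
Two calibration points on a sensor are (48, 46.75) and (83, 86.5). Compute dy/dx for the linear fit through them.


slope = (y2 - y1) / (x2 - x1)
= (86.5 - 46.75) / (83 - 48)
= 39.7500 / 35
= 1.1357

1.1357


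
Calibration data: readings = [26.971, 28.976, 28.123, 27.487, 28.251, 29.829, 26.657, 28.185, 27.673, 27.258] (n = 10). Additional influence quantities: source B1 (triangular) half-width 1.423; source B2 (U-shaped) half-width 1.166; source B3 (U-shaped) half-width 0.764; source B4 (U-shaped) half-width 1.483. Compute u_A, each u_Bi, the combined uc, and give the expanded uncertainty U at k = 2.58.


mean = (26.971 + 28.976 + 28.123 + 27.487 + 28.251 + 29.829 + 26.657 + 28.185 + 27.673 + 27.258) / 10 = 27.941
s = sqrt(sum((x - mean)^2)/(n-1)) = 0.95210375
u_A = s / sqrt(n) = 0.95210375 / sqrt(10) = 0.30108164
u_B1 = 1.423 / sqrt(6) = 0.58093732
u_B2 = 1.166 / sqrt(2) = 0.82448651
u_B3 = 0.764 / sqrt(2) = 0.54022958
u_B4 = 1.483 / sqrt(2) = 1.0486394
uc = sqrt(0.30108164^2 + 0.58093732^2 + 0.82448651^2 + 0.54022958^2 + 1.0486394^2) = 1.5809519
U = k * uc = 2.58 * 1.5809519
U = 4.0789

4.0789


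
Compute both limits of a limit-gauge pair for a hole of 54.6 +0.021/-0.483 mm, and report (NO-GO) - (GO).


GO = nominal - lower_tol (smallest hole = maximum material condition)
GO = 54.6 - 0.483 = 54.117
NO-GO = nominal + upper_tol (largest hole = least material condition)
NO-GO = 54.6 + 0.021 = 54.621
spread = NO-GO - GO = 54.621 - 54.117 = 0.5040

0.5040


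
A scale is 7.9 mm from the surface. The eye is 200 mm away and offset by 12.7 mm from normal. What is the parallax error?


error = h * offset / d
= 7.9 * 12.7 / 200
= 0.5017

0.5017


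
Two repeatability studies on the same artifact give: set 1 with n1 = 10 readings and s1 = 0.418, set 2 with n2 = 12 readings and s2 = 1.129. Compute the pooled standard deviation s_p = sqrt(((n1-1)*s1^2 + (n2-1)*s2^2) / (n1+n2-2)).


s_p = sqrt(((n1-1)*s1^2 + (n2-1)*s2^2) / (n1+n2-2))
numerator = (10-1)*0.418^2 + (12-1)*1.129^2 = 1.572516 + 14.021051 = 15.593567
denominator = 10 + 12 - 2 = 20
s_p^2 = 15.593567 / 20 = 0.77967835
s_p = sqrt(0.77967835) = 0.8830

0.8830


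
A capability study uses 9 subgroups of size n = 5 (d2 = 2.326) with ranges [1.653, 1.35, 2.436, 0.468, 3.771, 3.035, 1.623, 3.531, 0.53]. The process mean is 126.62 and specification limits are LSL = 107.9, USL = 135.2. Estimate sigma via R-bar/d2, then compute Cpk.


R_bar = (1.653 + 1.35 + 2.436 + 0.468 + 3.771 + 3.035 + 1.623 + 3.531 + 0.53) / 9 = 2.0441111
sigma = R_bar / d2 = 2.0441111 / 2.326 = 0.87880959
Cp = (USL - LSL)/(6*sigma) = (135.2 - 107.9)/(6*0.87880959) = 5.1775
Cpu = (135.2 - 126.62)/(3*0.87880959) = 3.2544
Cpl = (126.62 - 107.9)/(3*0.87880959) = 7.1005
Cpk = min(Cpu, Cpl) = 3.2544

3.2544


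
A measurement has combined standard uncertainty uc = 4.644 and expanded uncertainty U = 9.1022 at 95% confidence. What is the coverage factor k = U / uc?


k = U / uc
k = 9.1022 / 4.644
k = 1.96

1.96


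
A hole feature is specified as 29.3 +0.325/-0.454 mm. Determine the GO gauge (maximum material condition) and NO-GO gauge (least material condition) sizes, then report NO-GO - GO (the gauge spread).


GO = nominal - lower_tol (smallest hole = maximum material condition)
GO = 29.3 - 0.454 = 28.846
NO-GO = nominal + upper_tol (largest hole = least material condition)
NO-GO = 29.3 + 0.325 = 29.625
spread = NO-GO - GO = 29.625 - 28.846 = 0.7790

0.7790


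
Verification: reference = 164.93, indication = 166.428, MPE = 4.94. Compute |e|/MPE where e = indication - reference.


e = indication - reference = 166.428 - 164.93 = 1.4980
|e| = 1.4980
ratio = |e| / MPE = 1.4980 / 4.94
ratio = 0.3032

0.3032


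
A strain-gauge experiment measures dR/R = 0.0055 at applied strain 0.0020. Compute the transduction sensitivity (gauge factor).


GF = (dR/R) / epsilon
= 0.0055 / 0.0020
= 2.7500

2.7500


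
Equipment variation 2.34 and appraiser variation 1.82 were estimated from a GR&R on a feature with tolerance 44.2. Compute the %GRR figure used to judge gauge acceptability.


GRR = sqrt(EV^2 + AV^2) = sqrt(2.34^2 + 1.82^2) = 2.9644561
%GRR = GRR / tol * 100 = 2.9644561 / 44.2 * 100
%GRR = 6.7069

6.7069


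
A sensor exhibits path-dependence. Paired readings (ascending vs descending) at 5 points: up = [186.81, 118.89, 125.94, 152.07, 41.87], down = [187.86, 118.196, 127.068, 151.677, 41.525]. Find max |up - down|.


|186.81 - 187.86| = 1.0500
|118.89 - 118.196| = 0.6940
|125.94 - 127.068| = 1.1280
|152.07 - 151.677| = 0.3930
|41.87 - 41.525| = 0.3450
hysteresis = max(diffs) = 1.1280

1.1280


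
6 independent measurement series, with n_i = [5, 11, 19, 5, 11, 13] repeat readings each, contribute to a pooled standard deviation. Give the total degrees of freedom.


nu = sum_i (n_i - 1)
nu = ((5 - 1) + (11 - 1) + (19 - 1) + (5 - 1) + (11 - 1) + (13 - 1))
nu = 4 + 10 + 18 + 4 + 10 + 12
nu = 58

58


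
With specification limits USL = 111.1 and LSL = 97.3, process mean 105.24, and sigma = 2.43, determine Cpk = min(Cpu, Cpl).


Cpu = (USL - mean) / (3*sigma) = (111.1 - 105.24) / (3*2.43) = 0.8038
Cpl = (mean - LSL) / (3*sigma) = (105.24 - 97.3) / (3*2.43) = 1.0892
Cpk = min(Cpu, Cpl) = 0.8038

0.8038


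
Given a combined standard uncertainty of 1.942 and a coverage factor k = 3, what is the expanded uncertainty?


U = k * uc
U = 3 * 1.942
U = 5.8260

5.8260


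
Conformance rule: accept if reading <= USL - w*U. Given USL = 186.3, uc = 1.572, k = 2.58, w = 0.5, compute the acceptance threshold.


U = k * uc = 2.58 * 1.572 = 4.05576
guard band g = w * U = 0.5 * 4.05576 = 2.02788
AL = USL - g = 186.3 - 2.02788
AL = 184.2721

184.2721


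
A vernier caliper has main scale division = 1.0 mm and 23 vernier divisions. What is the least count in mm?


LC = MSD / n_div
= 1.0 / 23
= 0.0435

0.0435


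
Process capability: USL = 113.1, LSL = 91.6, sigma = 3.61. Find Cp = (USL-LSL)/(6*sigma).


Cp = (USL - LSL) / (6 * sigma)
= (113.1 - 91.6) / (6 * 3.61)
= 21.5000 / 21.6600
= 0.9926

0.9926


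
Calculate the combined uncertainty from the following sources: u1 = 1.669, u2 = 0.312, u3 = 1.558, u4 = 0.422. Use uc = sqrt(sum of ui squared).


uc = sqrt(1.669^2 + 0.312^2 + 1.558^2 + 0.422^2)
uc = sqrt(5.488353)
uc = 2.3427

2.3427


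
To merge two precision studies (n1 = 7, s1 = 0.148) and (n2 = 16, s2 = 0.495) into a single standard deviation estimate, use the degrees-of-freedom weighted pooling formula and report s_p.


s_p = sqrt(((n1-1)*s1^2 + (n2-1)*s2^2) / (n1+n2-2))
numerator = (7-1)*0.148^2 + (16-1)*0.495^2 = 0.131424 + 3.675375 = 3.806799
denominator = 7 + 16 - 2 = 21
s_p^2 = 3.806799 / 21 = 0.18127614
s_p = sqrt(0.18127614) = 0.4258

0.4258


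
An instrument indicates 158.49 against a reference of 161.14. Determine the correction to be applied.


Correction = standard - reading
= 161.14 - 158.49
= 2.6500

2.6500


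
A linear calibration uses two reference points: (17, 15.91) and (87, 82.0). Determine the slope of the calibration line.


slope = (y2 - y1) / (x2 - x1)
= (82.0 - 15.91) / (87 - 17)
= 66.0900 / 70
= 0.9441

0.9441


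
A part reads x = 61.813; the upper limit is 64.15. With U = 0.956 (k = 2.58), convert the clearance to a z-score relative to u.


u = U / k = 0.956 / 2.58 = 0.37054264
margin = |USL - x| = |64.15 - 61.813| = 2.337
z = margin / u = 2.337 / 0.37054264
z = 6.3070

6.3070


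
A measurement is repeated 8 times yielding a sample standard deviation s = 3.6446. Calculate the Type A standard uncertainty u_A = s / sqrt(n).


u_A = s / sqrt(n)
u_A = 3.6446 / sqrt(8)
u_A = 3.6446 / 2.8284271
u_A = 1.2886

1.2886


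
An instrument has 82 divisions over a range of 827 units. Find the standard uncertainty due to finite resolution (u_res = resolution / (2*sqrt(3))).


resolution = range / divisions
resolution = 827 / 82 = 10.085366
u_res = resolution / (2*sqrt(3))
u_res = 10.085366 / 3.4641016
u_res = 2.9114

2.9114


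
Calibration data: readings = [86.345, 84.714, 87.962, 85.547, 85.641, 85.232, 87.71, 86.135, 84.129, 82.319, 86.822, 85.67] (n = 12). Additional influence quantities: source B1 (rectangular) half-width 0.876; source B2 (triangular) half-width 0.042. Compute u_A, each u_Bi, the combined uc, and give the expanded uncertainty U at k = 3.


mean = (86.345 + 84.714 + 87.962 + 85.547 + 85.641 + 85.232 + 87.71 + 86.135 + 84.129 + 82.319 + 86.822 + 85.67) / 12 = 85.6855
s = sqrt(sum((x - mean)^2)/(n-1)) = 1.5414446
u_A = s / sqrt(n) = 1.5414446 / sqrt(12) = 0.44497673
u_B1 = 0.876 / sqrt(3) = 0.50575884
u_B2 = 0.042 / sqrt(6) = 0.017146428
uc = sqrt(0.44497673^2 + 0.50575884^2 + 0.017146428^2) = 0.67386222
U = k * uc = 3 * 0.67386222
U = 2.0216

2.0216


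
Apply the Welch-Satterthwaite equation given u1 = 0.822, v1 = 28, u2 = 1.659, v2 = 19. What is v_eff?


uc = sqrt(u1^2 + u2^2) = sqrt(0.822^2 + 1.659^2) = 1.8514764
v_eff = uc^4 / (u1^4/v1 + u2^4/v2)
= 1.8514764^4 / (0.822^4/28 + 1.659^4/19)
= 11.750943 / 0.4149922
v_eff = 28.3161

28.3161


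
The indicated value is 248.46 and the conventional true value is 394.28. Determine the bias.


Systematic error = measured - true
= 248.46 - 394.28
= -145.8200

-145.8200


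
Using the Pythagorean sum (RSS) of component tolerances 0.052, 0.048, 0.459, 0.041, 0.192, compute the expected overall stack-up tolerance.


RSS = sqrt(0.052^2 + 0.048^2 + 0.459^2 + 0.041^2 + 0.192^2)
= sqrt(0.254234)
= 0.5042

0.5042


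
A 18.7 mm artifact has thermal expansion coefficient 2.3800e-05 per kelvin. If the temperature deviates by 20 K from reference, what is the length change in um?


dL = L * alpha * dT
= 18.7 * 2.3800e-05 * 20
= 0.0089012 mm
dL_um = 0.0089012 * 1000 = 8.9012 um

8.9012


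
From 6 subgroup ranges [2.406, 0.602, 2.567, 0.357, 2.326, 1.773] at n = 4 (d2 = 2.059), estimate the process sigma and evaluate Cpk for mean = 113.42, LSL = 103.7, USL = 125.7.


R_bar = (2.406 + 0.602 + 2.567 + 0.357 + 2.326 + 1.773) / 6 = 1.6718333
sigma = R_bar / d2 = 1.6718333 / 2.059 = 0.81196372
Cp = (USL - LSL)/(6*sigma) = (125.7 - 103.7)/(6*0.81196372) = 4.5158
Cpu = (125.7 - 113.42)/(3*0.81196372) = 5.0413
Cpl = (113.42 - 103.7)/(3*0.81196372) = 3.9903
Cpk = min(Cpu, Cpl) = 3.9903

3.9903


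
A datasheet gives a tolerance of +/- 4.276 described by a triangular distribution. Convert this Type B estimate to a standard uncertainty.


u_B = half_width / sqrt(6)
u_B = 4.276 / 2.4494897
u_B = 1.7457

1.7457


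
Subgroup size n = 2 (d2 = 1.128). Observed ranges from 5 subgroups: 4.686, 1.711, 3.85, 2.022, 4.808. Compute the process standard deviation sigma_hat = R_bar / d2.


R_bar = (4.686 + 1.711 + 3.85 + 2.022 + 4.808) / 5
R_bar = 17.077 / 5 = 3.4154
sigma_hat = R_bar / d2 = 3.4154 / 1.128 = 3.0278

3.0278


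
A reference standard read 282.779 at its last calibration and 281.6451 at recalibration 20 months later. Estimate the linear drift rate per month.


rate = (v2 - v1) / months
= (281.6451 - 282.779) / 20
= -1.1339 / 20
= -0.0567

-0.0567


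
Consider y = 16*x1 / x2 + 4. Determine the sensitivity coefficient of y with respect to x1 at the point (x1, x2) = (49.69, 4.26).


y = 16*x1 / x2 + 4
dy/dx1 = 16/x2
Evaluate at x2 = 4.26: c1 = 16 / 4.26
c1 = 3.7559

3.7559


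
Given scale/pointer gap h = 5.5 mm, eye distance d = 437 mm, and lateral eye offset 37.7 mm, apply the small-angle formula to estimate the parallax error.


error = h * offset / d
= 5.5 * 37.7 / 437
= 0.4745

0.4745


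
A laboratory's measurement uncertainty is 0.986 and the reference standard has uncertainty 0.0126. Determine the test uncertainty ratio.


TUR = u_lab / u_ref
= 0.986 / 0.0126
= 78.2540

78.2540


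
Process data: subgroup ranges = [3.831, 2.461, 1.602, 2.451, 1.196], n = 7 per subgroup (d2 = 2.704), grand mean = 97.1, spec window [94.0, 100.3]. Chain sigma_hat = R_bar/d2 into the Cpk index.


R_bar = (3.831 + 2.461 + 1.602 + 2.451 + 1.196) / 5 = 2.3082
sigma = R_bar / d2 = 2.3082 / 2.704 = 0.85362426
Cp = (USL - LSL)/(6*sigma) = (100.3 - 94.0)/(6*0.85362426) = 1.2300
Cpu = (100.3 - 97.1)/(3*0.85362426) = 1.2496
Cpl = (97.1 - 94.0)/(3*0.85362426) = 1.2105
Cpk = min(Cpu, Cpl) = 1.2105

1.2105


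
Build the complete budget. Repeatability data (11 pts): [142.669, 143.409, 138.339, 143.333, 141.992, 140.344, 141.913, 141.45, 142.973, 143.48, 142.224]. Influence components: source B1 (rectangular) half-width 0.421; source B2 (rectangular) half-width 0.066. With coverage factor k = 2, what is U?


mean = (142.669 + 143.409 + 138.339 + 143.333 + 141.992 + 140.344 + 141.913 + 141.45 + 142.973 + 143.48 + 142.224) / 11 = 142.0114545
s = sqrt(sum((x - mean)^2)/(n-1)) = 1.5443763
u_A = s / sqrt(n) = 1.5443763 / sqrt(11) = 0.46564697
u_B1 = 0.421 / sqrt(3) = 0.24306446
u_B2 = 0.066 / sqrt(3) = 0.038105118
uc = sqrt(0.46564697^2 + 0.24306446^2 + 0.038105118^2) = 0.52664925
U = k * uc = 2 * 0.52664925
U = 1.0533

1.0533


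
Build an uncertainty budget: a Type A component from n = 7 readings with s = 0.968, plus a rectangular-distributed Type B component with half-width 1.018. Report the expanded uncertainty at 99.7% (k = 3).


u_A = s / sqrt(n) = 0.968 / sqrt(7) = 0.36586961
u_B = half_width / sqrt(3) = 1.018 / sqrt(3) = 0.58774257
uc = sqrt(u_A^2 + u_B^2) = sqrt(0.36586961^2 + 0.58774257^2) = 0.69231633
U = k * uc = 3 * 0.69231633
U = 2.0769

2.0769


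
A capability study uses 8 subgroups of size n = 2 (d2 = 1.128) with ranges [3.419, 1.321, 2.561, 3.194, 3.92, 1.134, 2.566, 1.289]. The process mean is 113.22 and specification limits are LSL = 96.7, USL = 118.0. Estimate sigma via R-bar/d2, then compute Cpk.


R_bar = (3.419 + 1.321 + 2.561 + 3.194 + 3.92 + 1.134 + 2.566 + 1.289) / 8 = 2.4255
sigma = R_bar / d2 = 2.4255 / 1.128 = 2.150266
Cp = (USL - LSL)/(6*sigma) = (118.0 - 96.7)/(6*2.150266) = 1.6510
Cpu = (118.0 - 113.22)/(3*2.150266) = 0.7410
Cpl = (113.22 - 96.7)/(3*2.150266) = 2.5609
Cpk = min(Cpu, Cpl) = 0.7410

0.7410


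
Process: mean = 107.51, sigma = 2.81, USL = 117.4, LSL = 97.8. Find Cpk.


Cpu = (USL - mean) / (3*sigma) = (117.4 - 107.51) / (3*2.81) = 1.1732
Cpl = (mean - LSL) / (3*sigma) = (107.51 - 97.8) / (3*2.81) = 1.1518
Cpk = min(Cpu, Cpl) = 1.1518

1.1518


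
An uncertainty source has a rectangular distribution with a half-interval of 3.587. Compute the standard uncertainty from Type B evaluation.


u_B = half_width / sqrt(3)
u_B = 3.587 / 1.7320508
u_B = 2.0710

2.0710


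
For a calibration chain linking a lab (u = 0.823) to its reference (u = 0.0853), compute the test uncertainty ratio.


TUR = u_lab / u_ref
= 0.823 / 0.0853
= 9.6483

9.6483


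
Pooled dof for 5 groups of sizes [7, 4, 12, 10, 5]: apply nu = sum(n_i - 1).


nu = sum_i (n_i - 1)
nu = ((7 - 1) + (4 - 1) + (12 - 1) + (10 - 1) + (5 - 1))
nu = 6 + 3 + 11 + 9 + 4
nu = 33

33


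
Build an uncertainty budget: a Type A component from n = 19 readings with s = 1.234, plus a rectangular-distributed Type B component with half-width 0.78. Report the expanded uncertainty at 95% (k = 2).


u_A = s / sqrt(n) = 1.234 / sqrt(19) = 0.28309902
u_B = half_width / sqrt(3) = 0.78 / sqrt(3) = 0.45033321
uc = sqrt(u_A^2 + u_B^2) = sqrt(0.28309902^2 + 0.45033321^2) = 0.5319258
U = k * uc = 2 * 0.5319258
U = 1.0639

1.0639


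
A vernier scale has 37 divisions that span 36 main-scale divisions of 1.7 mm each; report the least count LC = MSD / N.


LC = MSD / n_div
= 1.7 / 37
= 0.0459

0.0459


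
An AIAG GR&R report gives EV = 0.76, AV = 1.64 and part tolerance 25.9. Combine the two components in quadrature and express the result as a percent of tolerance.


GRR = sqrt(EV^2 + AV^2) = sqrt(0.76^2 + 1.64^2) = 1.8075398
%GRR = GRR / tol * 100 = 1.8075398 / 25.9 * 100
%GRR = 6.9789

6.9789


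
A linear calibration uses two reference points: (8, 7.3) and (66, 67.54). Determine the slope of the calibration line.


slope = (y2 - y1) / (x2 - x1)
= (67.54 - 7.3) / (66 - 8)
= 60.2400 / 58
= 1.0386

1.0386


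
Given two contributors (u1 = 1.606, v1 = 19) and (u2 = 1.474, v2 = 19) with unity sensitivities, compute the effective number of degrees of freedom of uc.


uc = sqrt(u1^2 + u2^2) = sqrt(1.606^2 + 1.474^2) = 2.1798881
v_eff = uc^4 / (u1^4/v1 + u2^4/v2)
= 2.1798881^4 / (1.606^4/19 + 1.474^4/19)
= 22.580669 / 0.59857786
v_eff = 37.7239

37.7239


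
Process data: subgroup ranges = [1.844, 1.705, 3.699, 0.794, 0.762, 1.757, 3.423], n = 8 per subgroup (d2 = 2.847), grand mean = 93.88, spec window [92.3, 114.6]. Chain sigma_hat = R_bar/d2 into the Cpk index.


R_bar = (1.844 + 1.705 + 3.699 + 0.794 + 0.762 + 1.757 + 3.423) / 7 = 1.9977143
sigma = R_bar / d2 = 1.9977143 / 2.847 = 0.70169101
Cp = (USL - LSL)/(6*sigma) = (114.6 - 92.3)/(6*0.70169101) = 5.2967
Cpu = (114.6 - 93.88)/(3*0.70169101) = 9.8429
Cpl = (93.88 - 92.3)/(3*0.70169101) = 0.7506
Cpk = min(Cpu, Cpl) = 0.7506

0.7506


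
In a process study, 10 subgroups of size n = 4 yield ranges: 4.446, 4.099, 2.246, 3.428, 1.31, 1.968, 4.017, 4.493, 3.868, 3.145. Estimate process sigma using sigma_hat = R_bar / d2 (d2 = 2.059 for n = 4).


R_bar = (4.446 + 4.099 + 2.246 + 3.428 + 1.31 + 1.968 + 4.017 + 4.493 + 3.868 + 3.145) / 10
R_bar = 33.02 / 10 = 3.302
sigma_hat = R_bar / d2 = 3.302 / 2.059 = 1.6037

1.6037


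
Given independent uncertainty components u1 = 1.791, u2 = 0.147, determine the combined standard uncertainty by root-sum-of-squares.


uc = sqrt(1.791^2 + 0.147^2)
uc = sqrt(3.22929)
uc = 1.7970

1.7970


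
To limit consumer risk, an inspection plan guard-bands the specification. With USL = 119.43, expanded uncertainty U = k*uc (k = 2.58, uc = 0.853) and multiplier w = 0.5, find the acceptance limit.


U = k * uc = 2.58 * 0.853 = 2.20074
guard band g = w * U = 0.5 * 2.20074 = 1.10037
AL = USL - g = 119.43 - 1.10037
AL = 118.3296

118.3296


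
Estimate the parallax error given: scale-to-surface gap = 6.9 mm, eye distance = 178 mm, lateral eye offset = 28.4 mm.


error = h * offset / d
= 6.9 * 28.4 / 178
= 1.1009

1.1009


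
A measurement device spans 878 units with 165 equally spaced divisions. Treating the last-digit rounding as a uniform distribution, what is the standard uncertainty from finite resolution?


resolution = range / divisions
resolution = 878 / 165 = 5.3212121
u_res = resolution / (2*sqrt(3))
u_res = 5.3212121 / 3.4641016
u_res = 1.5361

1.5361


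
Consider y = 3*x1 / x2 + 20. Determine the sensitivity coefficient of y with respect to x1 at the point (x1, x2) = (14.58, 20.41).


y = 3*x1 / x2 + 20
dy/dx1 = 3/x2
Evaluate at x2 = 20.41: c1 = 3 / 20.41
c1 = 0.1470

0.1470


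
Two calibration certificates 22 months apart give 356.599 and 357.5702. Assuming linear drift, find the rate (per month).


rate = (v2 - v1) / months
= (357.5702 - 356.599) / 22
= 0.9712 / 22
= 0.0441

0.0441


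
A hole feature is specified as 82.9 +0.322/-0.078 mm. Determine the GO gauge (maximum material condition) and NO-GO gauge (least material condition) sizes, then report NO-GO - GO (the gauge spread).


GO = nominal - lower_tol (smallest hole = maximum material condition)
GO = 82.9 - 0.078 = 82.822
NO-GO = nominal + upper_tol (largest hole = least material condition)
NO-GO = 82.9 + 0.322 = 83.222
spread = NO-GO - GO = 83.222 - 82.822 = 0.4000

0.4000


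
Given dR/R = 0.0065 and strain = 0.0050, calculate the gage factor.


GF = (dR/R) / epsilon
= 0.0065 / 0.0050
= 1.3000

1.3000


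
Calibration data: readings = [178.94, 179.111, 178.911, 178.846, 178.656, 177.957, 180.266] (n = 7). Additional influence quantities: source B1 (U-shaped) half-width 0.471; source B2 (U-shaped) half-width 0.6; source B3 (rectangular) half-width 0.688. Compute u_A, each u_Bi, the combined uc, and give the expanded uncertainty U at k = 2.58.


mean = (178.94 + 179.111 + 178.911 + 178.846 + 178.656 + 177.957 + 180.266) / 7 = 178.9552857
s = sqrt(sum((x - mean)^2)/(n-1)) = 0.68829541
u_A = s / sqrt(n) = 0.68829541 / sqrt(7) = 0.26015121
u_B1 = 0.471 / sqrt(2) = 0.33304729
u_B2 = 0.6 / sqrt(2) = 0.42426407
u_B3 = 0.688 / sqrt(3) = 0.39721699
uc = sqrt(0.26015121^2 + 0.33304729^2 + 0.42426407^2 + 0.39721699^2) = 0.71859619
U = k * uc = 2.58 * 0.71859619
U = 1.8540

1.8540


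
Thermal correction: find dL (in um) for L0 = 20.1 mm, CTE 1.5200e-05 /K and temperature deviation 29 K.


dL = L * alpha * dT
= 20.1 * 1.5200e-05 * 29
= 0.0088601 mm
dL_um = 0.0088601 * 1000 = 8.8601 um

8.8601


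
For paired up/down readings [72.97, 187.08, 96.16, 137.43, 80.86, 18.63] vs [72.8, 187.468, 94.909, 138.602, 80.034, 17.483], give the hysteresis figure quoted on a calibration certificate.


|72.97 - 72.8| = 0.1700
|187.08 - 187.468| = 0.3880
|96.16 - 94.909| = 1.2510
|137.43 - 138.602| = 1.1720
|80.86 - 80.034| = 0.8260
|18.63 - 17.483| = 1.1470
hysteresis = max(diffs) = 1.2510

1.2510


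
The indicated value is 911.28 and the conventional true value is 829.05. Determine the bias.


Systematic error = measured - true
= 911.28 - 829.05
= 82.2300

82.2300


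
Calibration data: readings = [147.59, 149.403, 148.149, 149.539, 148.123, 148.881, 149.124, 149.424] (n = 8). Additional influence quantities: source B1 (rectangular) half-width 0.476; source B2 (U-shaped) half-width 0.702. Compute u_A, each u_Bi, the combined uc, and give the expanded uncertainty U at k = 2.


mean = (147.59 + 149.403 + 148.149 + 149.539 + 148.123 + 148.881 + 149.124 + 149.424) / 8 = 148.779125
s = sqrt(sum((x - mean)^2)/(n-1)) = 0.73225551
u_A = s / sqrt(n) = 0.73225551 / sqrt(8) = 0.25889142
u_B1 = 0.476 / sqrt(3) = 0.27481873
u_B2 = 0.702 / sqrt(2) = 0.49638896
uc = sqrt(0.25889142^2 + 0.27481873^2 + 0.49638896^2) = 0.62366025
U = k * uc = 2 * 0.62366025
U = 1.2473

1.2473


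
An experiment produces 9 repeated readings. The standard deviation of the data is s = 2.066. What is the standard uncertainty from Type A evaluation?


u_A = s / sqrt(n)
u_A = 2.066 / sqrt(9)
u_A = 2.066 / 3
u_A = 0.6887

0.6887


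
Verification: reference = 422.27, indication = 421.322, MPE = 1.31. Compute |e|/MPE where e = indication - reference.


e = indication - reference = 421.322 - 422.27 = -0.9480
|e| = 0.9480
ratio = |e| / MPE = 0.9480 / 1.31
ratio = 0.7237

0.7237


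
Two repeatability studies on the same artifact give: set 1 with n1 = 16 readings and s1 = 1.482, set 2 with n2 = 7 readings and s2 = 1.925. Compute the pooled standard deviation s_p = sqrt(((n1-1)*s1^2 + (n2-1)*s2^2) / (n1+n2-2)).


s_p = sqrt(((n1-1)*s1^2 + (n2-1)*s2^2) / (n1+n2-2))
numerator = (16-1)*1.482^2 + (7-1)*1.925^2 = 32.94486 + 22.23375 = 55.17861
denominator = 16 + 7 - 2 = 21
s_p^2 = 55.17861 / 21 = 2.6275529
s_p = sqrt(2.6275529) = 1.6210

1.6210


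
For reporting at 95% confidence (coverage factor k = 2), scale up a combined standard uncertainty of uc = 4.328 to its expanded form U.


U = k * uc
U = 2 * 4.328
U = 8.6560

8.6560


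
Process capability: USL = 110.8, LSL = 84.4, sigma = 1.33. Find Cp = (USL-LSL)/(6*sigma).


Cp = (USL - LSL) / (6 * sigma)
= (110.8 - 84.4) / (6 * 1.33)
= 26.4000 / 7.9800
= 3.3083

3.3083


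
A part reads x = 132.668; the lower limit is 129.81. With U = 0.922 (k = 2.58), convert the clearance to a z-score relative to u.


u = U / k = 0.922 / 2.58 = 0.35736434
margin = |LSL - x| = |129.81 - 132.668| = 2.858
z = margin / u = 2.858 / 0.35736434
z = 7.9974

7.9974


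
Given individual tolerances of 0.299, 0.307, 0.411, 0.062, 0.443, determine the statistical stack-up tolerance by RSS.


RSS = sqrt(0.299^2 + 0.307^2 + 0.411^2 + 0.062^2 + 0.443^2)
= sqrt(0.552664)
= 0.7434

0.7434


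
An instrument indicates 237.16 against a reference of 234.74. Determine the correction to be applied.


Correction = standard - reading
= 234.74 - 237.16
= -2.4200

-2.4200


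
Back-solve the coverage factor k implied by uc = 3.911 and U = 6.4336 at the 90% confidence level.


k = U / uc
k = 6.4336 / 3.911
k = 1.645

1.645


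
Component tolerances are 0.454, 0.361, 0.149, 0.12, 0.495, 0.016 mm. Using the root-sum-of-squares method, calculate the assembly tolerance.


RSS = sqrt(0.454^2 + 0.361^2 + 0.149^2 + 0.12^2 + 0.495^2 + 0.016^2)
= sqrt(0.618319)
= 0.7863

0.7863


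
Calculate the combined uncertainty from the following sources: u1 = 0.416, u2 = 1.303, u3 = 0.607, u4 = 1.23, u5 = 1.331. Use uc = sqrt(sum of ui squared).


uc = sqrt(0.416^2 + 1.303^2 + 0.607^2 + 1.23^2 + 1.331^2)
uc = sqrt(5.523775)
uc = 2.3503

2.3503


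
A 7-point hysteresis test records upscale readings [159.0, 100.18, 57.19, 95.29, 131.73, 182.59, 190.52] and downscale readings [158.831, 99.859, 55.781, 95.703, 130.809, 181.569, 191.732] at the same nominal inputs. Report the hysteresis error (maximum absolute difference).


|159.0 - 158.831| = 0.1690
|100.18 - 99.859| = 0.3210
|57.19 - 55.781| = 1.4090
|95.29 - 95.703| = 0.4130
|131.73 - 130.809| = 0.9210
|182.59 - 181.569| = 1.0210
|190.52 - 191.732| = 1.2120
hysteresis = max(diffs) = 1.4090

1.4090


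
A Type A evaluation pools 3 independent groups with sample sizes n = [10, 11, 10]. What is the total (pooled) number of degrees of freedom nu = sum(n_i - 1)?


nu = sum_i (n_i - 1)
nu = ((10 - 1) + (11 - 1) + (10 - 1))
nu = 9 + 10 + 9
nu = 28

28


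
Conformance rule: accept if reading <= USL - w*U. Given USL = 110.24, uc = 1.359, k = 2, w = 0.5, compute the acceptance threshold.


U = k * uc = 2 * 1.359 = 2.718
guard band g = w * U = 0.5 * 2.718 = 1.359
AL = USL - g = 110.24 - 1.359
AL = 108.8810

108.8810


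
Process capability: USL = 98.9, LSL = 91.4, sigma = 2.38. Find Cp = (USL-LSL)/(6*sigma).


Cp = (USL - LSL) / (6 * sigma)
= (98.9 - 91.4) / (6 * 2.38)
= 7.5000 / 14.2800
= 0.5252

0.5252


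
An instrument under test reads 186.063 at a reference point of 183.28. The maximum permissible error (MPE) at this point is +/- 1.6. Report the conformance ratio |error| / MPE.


e = indication - reference = 186.063 - 183.28 = 2.7830
|e| = 2.7830
ratio = |e| / MPE = 2.7830 / 1.6
ratio = 1.7394

1.7394


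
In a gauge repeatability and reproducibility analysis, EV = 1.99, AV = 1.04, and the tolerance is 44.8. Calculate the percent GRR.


GRR = sqrt(EV^2 + AV^2) = sqrt(1.99^2 + 1.04^2) = 2.245373
%GRR = GRR / tol * 100 = 2.245373 / 44.8 * 100
%GRR = 5.0120

5.0120


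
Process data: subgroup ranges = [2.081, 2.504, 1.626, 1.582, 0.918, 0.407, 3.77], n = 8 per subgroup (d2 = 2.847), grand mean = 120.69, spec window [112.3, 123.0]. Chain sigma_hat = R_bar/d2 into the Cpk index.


R_bar = (2.081 + 2.504 + 1.626 + 1.582 + 0.918 + 0.407 + 3.77) / 7 = 1.8411429
sigma = R_bar / d2 = 1.8411429 / 2.847 = 0.64669579
Cp = (USL - LSL)/(6*sigma) = (123.0 - 112.3)/(6*0.64669579) = 2.7576
Cpu = (123.0 - 120.69)/(3*0.64669579) = 1.1907
Cpl = (120.69 - 112.3)/(3*0.64669579) = 4.3245
Cpk = min(Cpu, Cpl) = 1.1907

1.1907


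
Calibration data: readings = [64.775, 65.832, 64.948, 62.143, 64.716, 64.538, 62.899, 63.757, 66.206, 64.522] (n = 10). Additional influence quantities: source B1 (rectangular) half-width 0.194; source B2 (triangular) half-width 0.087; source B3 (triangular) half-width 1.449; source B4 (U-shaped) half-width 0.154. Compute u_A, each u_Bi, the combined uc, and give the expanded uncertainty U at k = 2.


mean = (64.775 + 65.832 + 64.948 + 62.143 + 64.716 + 64.538 + 62.899 + 63.757 + 66.206 + 64.522) / 10 = 64.4336
s = sqrt(sum((x - mean)^2)/(n-1)) = 1.2309067
u_A = s / sqrt(n) = 1.2309067 / sqrt(10) = 0.38924688
u_B1 = 0.194 / sqrt(3) = 0.11200595
u_B2 = 0.087 / sqrt(6) = 0.035517601
u_B3 = 1.449 / sqrt(6) = 0.59155177
u_B4 = 0.154 / sqrt(2) = 0.10889444
uc = sqrt(0.38924688^2 + 0.11200595^2 + 0.035517601^2 + 0.59155177^2 + 0.10889444^2) = 0.72602442
U = k * uc = 2 * 0.72602442
U = 1.4520

1.4520


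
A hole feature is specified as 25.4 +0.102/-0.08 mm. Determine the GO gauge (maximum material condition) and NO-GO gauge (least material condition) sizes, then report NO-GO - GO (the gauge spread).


GO = nominal - lower_tol (smallest hole = maximum material condition)
GO = 25.4 - 0.08 = 25.32
NO-GO = nominal + upper_tol (largest hole = least material condition)
NO-GO = 25.4 + 0.102 = 25.502
spread = NO-GO - GO = 25.502 - 25.32 = 0.1820

0.1820


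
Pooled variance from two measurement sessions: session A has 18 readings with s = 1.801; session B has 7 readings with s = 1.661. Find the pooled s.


s_p = sqrt(((n1-1)*s1^2 + (n2-1)*s2^2) / (n1+n2-2))
numerator = (18-1)*1.801^2 + (7-1)*1.661^2 = 55.141217 + 16.553526 = 71.694743
denominator = 18 + 7 - 2 = 23
s_p^2 = 71.694743 / 23 = 3.1171627
s_p = sqrt(3.1171627) = 1.7655

1.7655


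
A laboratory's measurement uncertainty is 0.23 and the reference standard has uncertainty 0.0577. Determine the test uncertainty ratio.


TUR = u_lab / u_ref
= 0.23 / 0.0577
= 3.9861

3.9861


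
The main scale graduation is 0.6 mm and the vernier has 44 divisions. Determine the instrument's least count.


LC = MSD / n_div
= 0.6 / 44
= 0.0136

0.0136


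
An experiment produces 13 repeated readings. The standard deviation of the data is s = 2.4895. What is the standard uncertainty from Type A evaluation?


u_A = s / sqrt(n)
u_A = 2.4895 / sqrt(13)
u_A = 2.4895 / 3.6055513
u_A = 0.6905

0.6905


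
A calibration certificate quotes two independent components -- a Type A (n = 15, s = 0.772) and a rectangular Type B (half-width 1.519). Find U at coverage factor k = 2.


u_A = s / sqrt(n) = 0.772 / sqrt(15) = 0.19932954
u_B = half_width / sqrt(3) = 1.519 / sqrt(3) = 0.87699506
uc = sqrt(u_A^2 + u_B^2) = sqrt(0.19932954^2 + 0.87699506^2) = 0.89936233
U = k * uc = 2 * 0.89936233
U = 1.7987

1.7987
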